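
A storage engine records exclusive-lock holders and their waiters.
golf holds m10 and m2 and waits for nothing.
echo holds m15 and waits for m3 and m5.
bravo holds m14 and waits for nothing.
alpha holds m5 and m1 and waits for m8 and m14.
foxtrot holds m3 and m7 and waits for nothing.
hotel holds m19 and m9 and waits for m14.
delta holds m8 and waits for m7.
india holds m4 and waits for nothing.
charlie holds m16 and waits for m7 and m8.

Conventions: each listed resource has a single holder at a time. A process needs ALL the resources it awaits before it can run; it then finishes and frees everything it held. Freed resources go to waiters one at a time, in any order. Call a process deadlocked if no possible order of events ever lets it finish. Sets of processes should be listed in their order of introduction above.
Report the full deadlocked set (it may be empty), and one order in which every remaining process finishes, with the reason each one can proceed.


The deadlocked set is empty.
Key observation: although several processes wait, no cycle exists — each chain bottoms out at a free runner.
The rest can finish in the order bravo, hotel, foxtrot, india, delta, alpha, golf, charlie, echo.
Verifying each step:
  bravo: no waits; runs immediately, freeing m14
  hotel: everything it awaited (m14) is free; runs, freeing m19 and m9
  foxtrot: no waits; runs immediately, freeing m3 and m7
  india: no waits; runs immediately, freeing m4
  delta: everything it awaited (m7) is free; runs, freeing m8
  alpha: everything it awaited (m8 and m14) is free; runs, freeing m5 and m1
  golf: no waits; runs immediately, freeing m10 and m2
  charlie: everything it awaited (m7 and m8) is free; runs, freeing m16
  echo: everything it awaited (m3 and m5) is free; runs, freeing m15


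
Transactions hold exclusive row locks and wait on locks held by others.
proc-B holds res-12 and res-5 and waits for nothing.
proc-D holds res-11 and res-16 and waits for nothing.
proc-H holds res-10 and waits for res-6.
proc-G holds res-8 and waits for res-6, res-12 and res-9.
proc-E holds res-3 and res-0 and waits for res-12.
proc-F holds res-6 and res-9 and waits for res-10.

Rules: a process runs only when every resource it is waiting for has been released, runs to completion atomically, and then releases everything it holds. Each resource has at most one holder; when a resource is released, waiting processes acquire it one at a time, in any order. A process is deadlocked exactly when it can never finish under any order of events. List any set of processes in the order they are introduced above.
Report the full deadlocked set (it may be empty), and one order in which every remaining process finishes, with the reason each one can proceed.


The deadlocked set is proc-H, proc-G and proc-F.
Key observation: the loop proc-H -> proc-F -> proc-H blocks itself forever; proc-G waits into the deadlock from upstream.
The rest can finish in the order proc-D, proc-B, proc-E.
Check, step by step:
  proc-D: no waits; runs immediately, freeing res-11 and res-16
  proc-B: no waits; runs immediately, freeing res-12 and res-5
  run proc-E (all its waits — res-12 — are resolved); releases res-3 and res-0


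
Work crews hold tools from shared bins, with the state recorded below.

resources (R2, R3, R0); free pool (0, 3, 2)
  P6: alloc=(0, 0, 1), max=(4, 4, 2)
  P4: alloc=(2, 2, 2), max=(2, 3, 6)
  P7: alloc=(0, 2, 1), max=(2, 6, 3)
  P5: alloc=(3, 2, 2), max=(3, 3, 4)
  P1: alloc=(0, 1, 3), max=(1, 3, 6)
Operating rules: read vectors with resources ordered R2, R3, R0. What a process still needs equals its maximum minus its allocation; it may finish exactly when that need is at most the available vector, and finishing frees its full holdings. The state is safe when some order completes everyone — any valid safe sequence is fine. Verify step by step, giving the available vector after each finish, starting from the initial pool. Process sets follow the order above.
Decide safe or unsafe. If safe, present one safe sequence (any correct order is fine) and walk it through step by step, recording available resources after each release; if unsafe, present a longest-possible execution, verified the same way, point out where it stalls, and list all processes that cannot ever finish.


SAFE. One safe sequence: P5, P1, P4, P6, P7.
Key observation: at P5 the run first touches a limit — (0, 1, 2) against (0, 3, 2), exact on a resource it actually requests.
Check, step by step:
  pool = (0, 3, 2)
  P5 needs (0, 1, 2) <= (0, 3, 2) -> finishes; pool += (3, 2, 2) = (3, 5, 4)
  P1 needs (1, 2, 3) <= (3, 5, 4) -> finishes; pool += (0, 1, 3) = (3, 6, 7)
  P4 needs (0, 1, 4) <= (3, 6, 7) -> finishes; pool += (2, 2, 2) = (5, 8, 9)
  P6 needs (4, 4, 1) <= (5, 8, 9) -> finishes; pool += (0, 0, 1) = (5, 8, 10)
  P7 needs (2, 4, 2) <= (5, 8, 10) -> finishes; pool += (0, 2, 1) = (5, 10, 11)


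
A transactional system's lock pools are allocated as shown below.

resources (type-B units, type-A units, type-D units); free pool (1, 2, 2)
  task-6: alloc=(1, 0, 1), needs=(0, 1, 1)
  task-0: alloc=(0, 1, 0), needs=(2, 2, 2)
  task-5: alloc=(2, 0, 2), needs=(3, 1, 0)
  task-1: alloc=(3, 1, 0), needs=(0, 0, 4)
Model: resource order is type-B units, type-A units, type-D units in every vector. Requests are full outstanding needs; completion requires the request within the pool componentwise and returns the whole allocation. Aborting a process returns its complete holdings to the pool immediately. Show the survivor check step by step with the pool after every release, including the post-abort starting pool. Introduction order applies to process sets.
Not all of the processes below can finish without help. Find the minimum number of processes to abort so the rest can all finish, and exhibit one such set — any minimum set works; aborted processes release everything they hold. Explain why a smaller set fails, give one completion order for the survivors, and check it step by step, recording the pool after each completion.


The answer: abort task-5.
Key observation: task-1 had no path to completion before; after the abort of task-5 ((2, 0, 2) returned), step 1 is where it fits.
Minimality: the empty abort set fails — the state is deadlocked as it stands.
One survivor order: task-1, task-6, task-0. Step-by-step check (post-abort pool first):
  pool = (3, 2, 4)
  task-1: need (0, 0, 4) fits (3, 2, 4); releases (3, 1, 0), pool now (6, 3, 4)
  task-6: need (0, 1, 1) fits (6, 3, 4); releases (1, 0, 1), pool now (7, 3, 5)
  task-0: need (2, 2, 2) fits (7, 3, 5); releases (0, 1, 0), pool now (7, 4, 5)


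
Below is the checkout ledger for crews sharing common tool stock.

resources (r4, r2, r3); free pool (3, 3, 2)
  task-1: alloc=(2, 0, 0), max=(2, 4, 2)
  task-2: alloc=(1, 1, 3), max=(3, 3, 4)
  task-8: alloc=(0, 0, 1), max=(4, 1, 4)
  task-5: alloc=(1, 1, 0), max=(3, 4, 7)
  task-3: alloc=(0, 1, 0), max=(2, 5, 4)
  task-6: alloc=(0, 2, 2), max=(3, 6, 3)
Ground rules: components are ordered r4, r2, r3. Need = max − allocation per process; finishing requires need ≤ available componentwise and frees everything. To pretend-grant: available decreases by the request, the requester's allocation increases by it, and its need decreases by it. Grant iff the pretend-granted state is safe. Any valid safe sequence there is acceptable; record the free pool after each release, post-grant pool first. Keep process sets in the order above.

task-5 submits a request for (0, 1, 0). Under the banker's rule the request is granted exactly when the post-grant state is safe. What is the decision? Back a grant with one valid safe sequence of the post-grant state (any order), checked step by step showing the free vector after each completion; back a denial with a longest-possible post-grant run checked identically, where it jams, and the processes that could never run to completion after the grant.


DENY — the pretend-granted state is unsafe.
Key observation: after task-2, task-8 the pool peaks at (4, 3, 6), and each blocked process is short somewhere: task-1 on r2; task-5 on r3; task-3 on r2; task-6 on r2.
Pretend the grant happened; the run task-2, task-8 goes as far as possible. Verifying each step:
  pool = (3, 2, 2)
  task-2 needs (2, 2, 1) <= (3, 2, 2) -> finishes; pool += (1, 1, 3) = (4, 3, 5)
  task-8 needs (4, 1, 3) <= (4, 3, 5) -> finishes; pool += (0, 0, 1) = (4, 3, 6)
  task-1 cannot run: need (0, 4, 2) vs free (4, 3, 6) (insufficient r2)
  task-5 cannot run: need (2, 2, 7) vs free (4, 3, 6) (insufficient r3)
  task-3 cannot run: need (2, 4, 4) vs free (4, 3, 6) (insufficient r2)
  task-6 cannot run: need (3, 4, 1) vs free (4, 3, 6) (insufficient r2)
Had the request been granted, task-1, task-5, task-3 and task-6 could never finish.


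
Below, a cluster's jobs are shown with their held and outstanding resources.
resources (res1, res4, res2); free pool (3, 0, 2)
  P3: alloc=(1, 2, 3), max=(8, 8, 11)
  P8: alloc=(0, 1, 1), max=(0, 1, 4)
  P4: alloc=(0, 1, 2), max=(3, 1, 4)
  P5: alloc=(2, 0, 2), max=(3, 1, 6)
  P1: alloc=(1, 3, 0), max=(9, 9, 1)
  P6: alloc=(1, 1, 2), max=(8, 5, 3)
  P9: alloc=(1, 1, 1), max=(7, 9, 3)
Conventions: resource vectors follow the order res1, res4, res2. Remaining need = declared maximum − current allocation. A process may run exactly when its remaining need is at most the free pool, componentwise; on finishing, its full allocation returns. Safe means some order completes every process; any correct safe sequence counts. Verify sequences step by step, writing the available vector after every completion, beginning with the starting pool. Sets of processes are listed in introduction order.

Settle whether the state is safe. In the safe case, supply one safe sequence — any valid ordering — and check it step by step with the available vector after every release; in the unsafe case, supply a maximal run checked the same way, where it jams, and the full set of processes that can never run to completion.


UNSAFE.
Key observation: P4, P5, P8 can finish, but then (5, 2, 7) is all there is, and the blocked group's res1 demands exceed it.
Going as far as possible: P4, P5, P8; after that, nothing fits. Step-by-step check:
  pool = (3, 0, 2)
  P4 needs (3, 0, 2) <= (3, 0, 2) -> finishes; pool += (0, 1, 2) = (3, 1, 4)
  P5 needs (1, 1, 4) <= (3, 1, 4) -> finishes; pool += (2, 0, 2) = (5, 1, 6)
  P8 needs (0, 0, 3) <= (5, 1, 6) -> finishes; pool += (0, 1, 1) = (5, 2, 7)
  P3 still needs (7, 6, 8) but only (5, 2, 7) is free — short on res1, res4 and res2
  P1 still needs (8, 6, 1) but only (5, 2, 7) is free — short on res1 and res4
  P6 still needs (7, 4, 1) but only (5, 2, 7) is free — short on res1 and res4
  P9 still needs (6, 8, 2) but only (5, 2, 7) is free — short on res1 and res4
Never able to finish: P3, P1, P6 and P9.


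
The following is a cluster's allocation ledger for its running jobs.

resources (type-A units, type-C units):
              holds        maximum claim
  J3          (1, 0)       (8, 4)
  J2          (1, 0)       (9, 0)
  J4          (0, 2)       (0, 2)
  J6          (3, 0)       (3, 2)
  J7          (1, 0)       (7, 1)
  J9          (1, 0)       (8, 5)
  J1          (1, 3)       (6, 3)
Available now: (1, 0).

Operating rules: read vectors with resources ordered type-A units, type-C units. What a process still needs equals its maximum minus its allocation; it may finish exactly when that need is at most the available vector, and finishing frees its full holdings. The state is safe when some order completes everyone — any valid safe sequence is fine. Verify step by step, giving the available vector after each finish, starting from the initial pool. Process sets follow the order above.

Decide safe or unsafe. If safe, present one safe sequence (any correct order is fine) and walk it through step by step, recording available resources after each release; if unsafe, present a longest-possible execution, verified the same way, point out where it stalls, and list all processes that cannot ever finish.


UNSAFE.
Key observation: no order helps: past J4, J6, the free pool tops out at (4, 2), below what each blocked process needs in type-A units.
The run J4, J6 cannot be extended any further. Walking it through:
  pool = (1, 0)
  run J4 (needs (0, 0), free (1, 0)); after release of (0, 2) the pool is (1, 2)
  run J6 (needs (0, 2), free (1, 2)); after release of (3, 0) the pool is (4, 2)
  J3 cannot run: need (7, 4) vs free (4, 2) (insufficient type-A units and type-C units)
  J2 cannot run: need (8, 0) vs free (4, 2) (insufficient type-A units)
  J7 cannot run: need (6, 1) vs free (4, 2) (insufficient type-A units)
  J9 cannot run: need (7, 5) vs free (4, 2) (insufficient type-A units and type-C units)
  J1 cannot run: need (5, 0) vs free (4, 2) (insufficient type-A units)
Permanently blocked: J3, J2, J7, J9 and J1.


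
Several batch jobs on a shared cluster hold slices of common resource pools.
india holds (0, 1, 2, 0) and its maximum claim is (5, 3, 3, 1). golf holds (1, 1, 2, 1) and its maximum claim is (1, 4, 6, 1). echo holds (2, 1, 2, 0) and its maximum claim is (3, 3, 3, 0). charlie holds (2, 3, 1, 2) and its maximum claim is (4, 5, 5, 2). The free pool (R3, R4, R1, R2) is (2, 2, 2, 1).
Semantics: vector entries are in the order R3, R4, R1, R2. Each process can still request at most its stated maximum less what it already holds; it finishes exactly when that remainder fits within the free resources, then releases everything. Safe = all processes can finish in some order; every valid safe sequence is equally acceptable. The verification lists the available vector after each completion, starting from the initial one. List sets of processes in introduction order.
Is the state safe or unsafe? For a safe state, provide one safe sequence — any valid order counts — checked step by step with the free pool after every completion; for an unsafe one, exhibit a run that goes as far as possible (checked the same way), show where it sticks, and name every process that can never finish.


SAFE. One safe sequence: echo, golf, india, charlie.
Key observation: reading the order forward, echo is the first process whose need (1, 2, 1, 0) meets the free pool (2, 2, 2, 1) exactly on a resource it requests.
Walking it through:
  pool = (2, 2, 2, 1)
  echo: need (1, 2, 1, 0) fits (2, 2, 2, 1); releases (2, 1, 2, 0), pool now (4, 3, 4, 1)
  golf: need (0, 3, 4, 0) fits (4, 3, 4, 1); releases (1, 1, 2, 1), pool now (5, 4, 6, 2)
  india: need (5, 2, 1, 1) fits (5, 4, 6, 2); releases (0, 1, 2, 0), pool now (5, 5, 8, 2)
  charlie: need (2, 2, 4, 0) fits (5, 5, 8, 2); releases (2, 3, 1, 2), pool now (7, 8, 9, 4)


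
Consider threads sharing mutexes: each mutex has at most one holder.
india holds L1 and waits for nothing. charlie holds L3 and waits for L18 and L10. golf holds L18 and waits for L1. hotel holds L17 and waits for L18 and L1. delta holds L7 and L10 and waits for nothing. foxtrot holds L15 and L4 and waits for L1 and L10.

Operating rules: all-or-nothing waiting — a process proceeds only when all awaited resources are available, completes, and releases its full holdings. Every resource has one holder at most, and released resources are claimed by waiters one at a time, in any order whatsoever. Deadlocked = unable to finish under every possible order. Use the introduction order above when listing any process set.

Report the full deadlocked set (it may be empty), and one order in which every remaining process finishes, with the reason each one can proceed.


Nothing here is deadlocked.
Key observation: there is no circular wait here — follow any chain and it reaches a process that is free to run now.
The rest can finish in the order delta, india, golf, foxtrot, charlie, hotel.
Check, step by step:
  delta: no waits; runs immediately, freeing L7 and L10
  india: no waits; runs immediately, freeing L1
  golf waits on L1 — all released -> runs and releases L18
  foxtrot waits on L1 and L10 — all released -> runs and releases L15 and L4
  charlie waits on L18 and L10 — all released -> runs and releases L3
  hotel waits on L18 and L1 — all released -> runs and releases L17


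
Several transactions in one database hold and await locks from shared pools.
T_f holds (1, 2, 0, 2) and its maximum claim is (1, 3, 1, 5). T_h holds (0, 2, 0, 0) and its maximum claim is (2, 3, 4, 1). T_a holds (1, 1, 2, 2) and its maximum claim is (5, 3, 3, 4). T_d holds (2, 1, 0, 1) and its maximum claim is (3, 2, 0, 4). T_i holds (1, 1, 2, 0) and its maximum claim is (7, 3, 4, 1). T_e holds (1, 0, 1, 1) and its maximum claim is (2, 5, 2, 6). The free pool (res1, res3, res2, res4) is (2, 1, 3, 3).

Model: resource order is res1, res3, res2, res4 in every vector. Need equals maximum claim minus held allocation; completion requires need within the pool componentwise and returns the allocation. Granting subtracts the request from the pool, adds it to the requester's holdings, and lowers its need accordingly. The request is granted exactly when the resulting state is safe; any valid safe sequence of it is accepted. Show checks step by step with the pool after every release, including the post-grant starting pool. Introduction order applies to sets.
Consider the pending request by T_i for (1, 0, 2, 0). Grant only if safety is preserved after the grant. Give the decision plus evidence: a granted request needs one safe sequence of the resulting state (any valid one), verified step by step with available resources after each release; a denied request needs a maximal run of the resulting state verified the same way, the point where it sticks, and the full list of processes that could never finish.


GRANT. The post-grant state is safe; one safe sequence: T_f, T_d, T_a, T_e, T_i, T_h.
Key observation: the transfer keeps a workable pool ((1, 1, 1, 3)); T_f starts the safe sequence.
Step-by-step check of the post-grant state:
  pool = (1, 1, 1, 3)
  run T_f (needs (0, 1, 1, 3), free (1, 1, 1, 3)); after release of (1, 2, 0, 2) the pool is (2, 3, 1, 5)
  run T_d (needs (1, 1, 0, 3), free (2, 3, 1, 5)); after release of (2, 1, 0, 1) the pool is (4, 4, 1, 6)
  run T_a (needs (4, 2, 1, 2), free (4, 4, 1, 6)); after release of (1, 1, 2, 2) the pool is (5, 5, 3, 8)
  run T_e (needs (1, 5, 1, 5), free (5, 5, 3, 8)); after release of (1, 0, 1, 1) the pool is (6, 5, 4, 9)
  run T_i (needs (5, 2, 0, 1), free (6, 5, 4, 9)); after release of (2, 1, 4, 0) the pool is (8, 6, 8, 9)
  run T_h (needs (2, 1, 4, 1), free (8, 6, 8, 9)); after release of (0, 2, 0, 0) the pool is (8, 8, 8, 9)


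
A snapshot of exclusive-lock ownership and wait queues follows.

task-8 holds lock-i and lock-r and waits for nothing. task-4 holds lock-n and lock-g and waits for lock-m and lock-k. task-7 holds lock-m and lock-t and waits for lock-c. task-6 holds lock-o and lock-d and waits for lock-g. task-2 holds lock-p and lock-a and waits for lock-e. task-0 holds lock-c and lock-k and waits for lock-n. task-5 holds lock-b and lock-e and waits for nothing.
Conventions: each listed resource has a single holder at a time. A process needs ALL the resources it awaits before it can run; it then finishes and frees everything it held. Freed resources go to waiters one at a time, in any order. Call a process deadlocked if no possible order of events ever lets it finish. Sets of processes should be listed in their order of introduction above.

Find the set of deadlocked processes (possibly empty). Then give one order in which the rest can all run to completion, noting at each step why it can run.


Deadlocked set: task-4, task-7, task-6 and task-0.
Key observation: along task-4 -> task-7 -> task-0 -> task-4, each member waits on what the next one holds — a deadlock; task-6 waits into the deadlock from upstream.
The rest can finish in the order task-8, task-5, task-2.
Verifying each step:
  task-8: no waits; runs immediately, freeing lock-i and lock-r
  task-5: no waits; runs immediately, freeing lock-b and lock-e
  run task-2 (all its waits — lock-e — are resolved); releases lock-p and lock-a


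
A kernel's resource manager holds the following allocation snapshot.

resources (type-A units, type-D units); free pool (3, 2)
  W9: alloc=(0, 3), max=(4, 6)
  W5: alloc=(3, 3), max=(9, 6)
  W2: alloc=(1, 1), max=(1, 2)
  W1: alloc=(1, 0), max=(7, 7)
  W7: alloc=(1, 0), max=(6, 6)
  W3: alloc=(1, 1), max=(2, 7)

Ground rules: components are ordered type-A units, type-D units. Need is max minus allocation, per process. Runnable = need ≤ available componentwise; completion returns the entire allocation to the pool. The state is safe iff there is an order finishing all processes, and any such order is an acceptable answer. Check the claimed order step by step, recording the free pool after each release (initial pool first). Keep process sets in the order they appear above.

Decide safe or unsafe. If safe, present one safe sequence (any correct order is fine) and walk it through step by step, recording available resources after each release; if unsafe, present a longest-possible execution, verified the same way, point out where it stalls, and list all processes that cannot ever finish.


SAFE — a valid safe sequence is W2, W9, W3, W7, W1, W5.
Key observation: the order's first zero-slack moment is W9 ((4, 3) needed, (4, 3) free — a requested resource with nothing to spare).
Check, step by step:
  pool = (3, 2)
  run W2 (needs (0, 1), free (3, 2)); after release of (1, 1) the pool is (4, 3)
  run W9 (needs (4, 3), free (4, 3)); after release of (0, 3) the pool is (4, 6)
  run W3 (needs (1, 6), free (4, 6)); after release of (1, 1) the pool is (5, 7)
  run W7 (needs (5, 6), free (5, 7)); after release of (1, 0) the pool is (6, 7)
  run W1 (needs (6, 7), free (6, 7)); after release of (1, 0) the pool is (7, 7)
  run W5 (needs (6, 3), free (7, 7)); after release of (3, 3) the pool is (10, 10)


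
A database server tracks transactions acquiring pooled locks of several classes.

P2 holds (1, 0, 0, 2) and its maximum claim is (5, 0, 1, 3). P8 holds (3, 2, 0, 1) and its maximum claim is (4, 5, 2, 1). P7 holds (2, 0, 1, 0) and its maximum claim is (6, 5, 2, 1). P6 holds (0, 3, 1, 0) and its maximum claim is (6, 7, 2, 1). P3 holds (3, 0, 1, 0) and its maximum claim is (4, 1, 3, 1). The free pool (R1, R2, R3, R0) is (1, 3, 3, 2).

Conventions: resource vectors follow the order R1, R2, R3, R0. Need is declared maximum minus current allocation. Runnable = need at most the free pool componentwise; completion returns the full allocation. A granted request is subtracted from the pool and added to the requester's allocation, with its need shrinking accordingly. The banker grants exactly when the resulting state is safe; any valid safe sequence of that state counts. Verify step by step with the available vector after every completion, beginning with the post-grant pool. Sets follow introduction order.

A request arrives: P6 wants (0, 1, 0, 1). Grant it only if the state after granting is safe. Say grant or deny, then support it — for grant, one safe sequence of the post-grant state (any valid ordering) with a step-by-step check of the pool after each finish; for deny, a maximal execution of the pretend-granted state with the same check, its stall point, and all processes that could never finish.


DENY — the pretend-granted state is unsafe.
Key observation: P3, P2 can finish, but then (5, 2, 4, 3) is all there is, and the blocked group's R2 demands exceed it.
On the post-grant state, P3, P2 is a maximal run — nothing extends it. Step-by-step check:
  pool = (1, 2, 3, 1)
  run P3 (needs (1, 1, 2, 1), free (1, 2, 3, 1)); after release of (3, 0, 1, 0) the pool is (4, 2, 4, 1)
  run P2 (needs (4, 0, 1, 1), free (4, 2, 4, 1)); after release of (1, 0, 0, 2) the pool is (5, 2, 4, 3)
  P8 still needs (1, 3, 2, 0) but only (5, 2, 4, 3) is free — short on R2
  P7 still needs (4, 5, 1, 1) but only (5, 2, 4, 3) is free — short on R2
  P6 still needs (6, 3, 1, 0) but only (5, 2, 4, 3) is free — short on R1 and R2
Had the request been granted, P8, P7 and P6 could never finish.


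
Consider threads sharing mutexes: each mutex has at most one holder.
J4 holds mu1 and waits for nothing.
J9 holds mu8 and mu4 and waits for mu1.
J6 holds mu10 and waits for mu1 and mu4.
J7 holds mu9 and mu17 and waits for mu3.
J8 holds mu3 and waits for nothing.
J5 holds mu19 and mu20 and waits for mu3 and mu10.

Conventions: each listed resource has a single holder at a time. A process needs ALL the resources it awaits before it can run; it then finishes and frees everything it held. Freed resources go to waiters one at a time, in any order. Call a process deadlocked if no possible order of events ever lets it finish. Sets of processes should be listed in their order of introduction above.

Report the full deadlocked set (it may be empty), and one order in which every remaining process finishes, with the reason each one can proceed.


Nothing here is deadlocked.
Key observation: the wait graph is acyclic; completion cascades from the unblocked processes through everyone else.
One completion order for the rest: J4, J9, J8, J7, J6, J5.
Walking it through:
  J4: no waits; runs immediately, freeing mu1
  J9 waits on mu1 — all released -> runs and releases mu8 and mu4
  J8: no waits; runs immediately, freeing mu3
  J7 waits on mu3 — all released -> runs and releases mu9 and mu17
  J6 waits on mu1 and mu4 — all released -> runs and releases mu10
  J5 waits on mu3 and mu10 — all released -> runs and releases mu19 and mu20


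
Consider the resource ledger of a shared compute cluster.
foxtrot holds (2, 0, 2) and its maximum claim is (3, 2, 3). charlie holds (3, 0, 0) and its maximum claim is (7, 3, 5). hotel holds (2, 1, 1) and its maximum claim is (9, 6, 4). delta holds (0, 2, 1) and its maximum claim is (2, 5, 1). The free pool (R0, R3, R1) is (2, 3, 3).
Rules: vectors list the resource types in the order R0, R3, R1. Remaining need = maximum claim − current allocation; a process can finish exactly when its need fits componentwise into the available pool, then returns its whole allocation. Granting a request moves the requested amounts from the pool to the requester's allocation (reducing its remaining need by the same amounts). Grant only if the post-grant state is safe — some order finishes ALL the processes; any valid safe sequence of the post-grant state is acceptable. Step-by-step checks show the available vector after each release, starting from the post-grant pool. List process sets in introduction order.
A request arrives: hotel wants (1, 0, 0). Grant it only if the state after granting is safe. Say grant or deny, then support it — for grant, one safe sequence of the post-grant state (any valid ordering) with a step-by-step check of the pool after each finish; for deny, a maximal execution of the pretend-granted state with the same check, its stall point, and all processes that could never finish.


DENY: after the grant no complete ordering would exist.
Key observation: the wall is R0: completing foxtrot, delta brings the pool only to (3, 5, 6), and all the rest need more.
After a pretend grant, a maximal execution: foxtrot, delta — then nothing else fits. Check, step by step:
  pool = (1, 3, 3)
  run foxtrot (needs (1, 2, 1), free (1, 3, 3)); after release of (2, 0, 2) the pool is (3, 3, 5)
  run delta (needs (2, 3, 0), free (3, 3, 5)); after release of (0, 2, 1) the pool is (3, 5, 6)
  blocked: charlie wants (4, 3, 5), pool (3, 5, 6) — not enough R0
  blocked: hotel wants (6, 5, 3), pool (3, 5, 6) — not enough R0
Processes that could never finish after the grant: charlie and hotel.


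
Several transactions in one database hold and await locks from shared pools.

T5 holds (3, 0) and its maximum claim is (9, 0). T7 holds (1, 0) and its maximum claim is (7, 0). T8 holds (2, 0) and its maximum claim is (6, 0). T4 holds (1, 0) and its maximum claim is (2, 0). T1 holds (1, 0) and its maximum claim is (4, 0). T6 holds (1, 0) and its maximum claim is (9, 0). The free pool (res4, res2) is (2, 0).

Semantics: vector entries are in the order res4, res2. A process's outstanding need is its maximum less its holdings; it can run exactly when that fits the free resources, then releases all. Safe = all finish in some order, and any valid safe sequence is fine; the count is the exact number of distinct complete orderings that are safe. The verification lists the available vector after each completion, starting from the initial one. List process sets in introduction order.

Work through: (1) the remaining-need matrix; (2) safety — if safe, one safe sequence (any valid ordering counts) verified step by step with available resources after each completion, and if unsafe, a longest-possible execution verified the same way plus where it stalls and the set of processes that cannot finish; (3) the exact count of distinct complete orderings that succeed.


(1) Remaining need (order res4, res2):
  T5: (6, 0)
  T7: (6, 0)
  T8: (4, 0)
  T4: (1, 0)
  T1: (3, 0)
  T6: (8, 0)
(2) The state is SAFE; one workable sequence: T4, T1, T8, T7, T5, T6.
Key observation: T1 is the earliest step where a requested resource binds exactly: need (3, 0), pool (3, 0) at its turn.
Walking it through:
  pool = (2, 0)
  T4: need (1, 0) fits (2, 0); releases (1, 0), pool now (3, 0)
  T1: need (3, 0) fits (3, 0); releases (1, 0), pool now (4, 0)
  T8: need (4, 0) fits (4, 0); releases (2, 0), pool now (6, 0)
  T7: need (6, 0) fits (6, 0); releases (1, 0), pool now (7, 0)
  T5: need (6, 0) fits (7, 0); releases (3, 0), pool now (10, 0)
  T6: need (8, 0) fits (10, 0); releases (1, 0), pool now (11, 0)
(3) The exact count: 3 of the possible complete orderings are safe sequences.


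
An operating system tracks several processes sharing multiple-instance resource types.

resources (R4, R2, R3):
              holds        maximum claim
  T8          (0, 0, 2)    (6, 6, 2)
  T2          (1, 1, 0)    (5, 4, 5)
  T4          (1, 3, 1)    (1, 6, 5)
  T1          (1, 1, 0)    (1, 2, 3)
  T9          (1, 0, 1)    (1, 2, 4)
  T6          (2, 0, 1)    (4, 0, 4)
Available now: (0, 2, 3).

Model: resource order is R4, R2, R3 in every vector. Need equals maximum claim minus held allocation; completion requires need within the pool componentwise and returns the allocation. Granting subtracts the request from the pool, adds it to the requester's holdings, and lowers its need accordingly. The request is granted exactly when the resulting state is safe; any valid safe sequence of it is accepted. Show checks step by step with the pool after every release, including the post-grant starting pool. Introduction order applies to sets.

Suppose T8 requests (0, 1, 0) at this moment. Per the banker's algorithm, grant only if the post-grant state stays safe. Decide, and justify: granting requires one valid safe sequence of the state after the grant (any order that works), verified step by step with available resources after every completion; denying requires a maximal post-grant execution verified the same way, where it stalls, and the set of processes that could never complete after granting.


DENY: after the grant no complete ordering would exist.
Key observation: after T1, T9, T6 complete, (4, 2, 5) is the best the pool ever gets, yet each leftover process wants more R2.
On the post-grant state, T1, T9, T6 is a maximal run — nothing extends it. Step-by-step check:
  pool = (0, 1, 3)
  T1 needs (0, 1, 3) <= (0, 1, 3) -> finishes; pool += (1, 1, 0) = (1, 2, 3)
  T9 needs (0, 2, 3) <= (1, 2, 3) -> finishes; pool += (1, 0, 1) = (2, 2, 4)
  T6 needs (2, 0, 3) <= (2, 2, 4) -> finishes; pool += (2, 0, 1) = (4, 2, 5)
  blocked: T8 wants (6, 5, 0), pool (4, 2, 5) — not enough R4 and R2
  blocked: T2 wants (4, 3, 5), pool (4, 2, 5) — not enough R2
  blocked: T4 wants (0, 3, 4), pool (4, 2, 5) — not enough R2
Processes that could never finish after the grant: T8, T2 and T4.


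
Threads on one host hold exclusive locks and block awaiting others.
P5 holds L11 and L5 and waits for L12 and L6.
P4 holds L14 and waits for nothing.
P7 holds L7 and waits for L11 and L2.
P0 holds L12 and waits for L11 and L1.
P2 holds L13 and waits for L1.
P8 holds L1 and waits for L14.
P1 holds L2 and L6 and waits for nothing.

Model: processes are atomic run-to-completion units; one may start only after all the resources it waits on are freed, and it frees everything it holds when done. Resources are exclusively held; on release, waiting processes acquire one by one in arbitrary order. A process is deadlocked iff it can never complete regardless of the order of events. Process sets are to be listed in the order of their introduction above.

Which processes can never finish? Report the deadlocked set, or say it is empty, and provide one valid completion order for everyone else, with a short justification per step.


Deadlocked set: P5, P7 and P0.
Key observation: nobody on the ring P5 -> P0 -> P5 can start until another member finishes, which never happens; P7 waits into the deadlock from upstream.
One completion order for the rest: P1, P4, P8, P2.
Step-by-step check:
  run P1 (it waits on nothing); releases L2 and L6
  run P4 (it waits on nothing); releases L14
  P8: everything it awaited (L14) is free; runs, freeing L1
  P2: everything it awaited (L1) is free; runs, freeing L13


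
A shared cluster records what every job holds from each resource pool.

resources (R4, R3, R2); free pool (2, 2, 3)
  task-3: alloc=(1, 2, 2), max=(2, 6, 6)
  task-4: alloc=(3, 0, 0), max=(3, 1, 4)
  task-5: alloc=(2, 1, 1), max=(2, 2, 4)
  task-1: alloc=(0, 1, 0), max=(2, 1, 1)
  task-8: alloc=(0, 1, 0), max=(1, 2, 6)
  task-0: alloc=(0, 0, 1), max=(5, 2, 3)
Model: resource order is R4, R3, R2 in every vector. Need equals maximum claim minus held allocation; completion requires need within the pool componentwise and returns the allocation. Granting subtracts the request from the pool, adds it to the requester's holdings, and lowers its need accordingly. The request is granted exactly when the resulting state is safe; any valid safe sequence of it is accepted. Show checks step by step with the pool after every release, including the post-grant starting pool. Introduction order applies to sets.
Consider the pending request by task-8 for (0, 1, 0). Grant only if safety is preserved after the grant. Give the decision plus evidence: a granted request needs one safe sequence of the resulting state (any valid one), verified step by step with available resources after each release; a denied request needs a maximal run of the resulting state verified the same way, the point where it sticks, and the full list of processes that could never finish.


DENY — the pretend-granted state is unsafe.
Key observation: after task-1, task-5, task-4, task-0 the pool peaks at (7, 3, 5), and each blocked process is short somewhere: task-3 on R3; task-8 on R2.
Pretend the grant happened; the run task-1, task-5, task-4, task-0 goes as far as possible. Check, step by step:
  pool = (2, 1, 3)
  task-1 needs (2, 0, 1) <= (2, 1, 3) -> finishes; pool += (0, 1, 0) = (2, 2, 3)
  task-5 needs (0, 1, 3) <= (2, 2, 3) -> finishes; pool += (2, 1, 1) = (4, 3, 4)
  task-4 needs (0, 1, 4) <= (4, 3, 4) -> finishes; pool += (3, 0, 0) = (7, 3, 4)
  task-0 needs (5, 2, 2) <= (7, 3, 4) -> finishes; pool += (0, 0, 1) = (7, 3, 5)
  blocked: task-3 wants (1, 4, 4), pool (7, 3, 5) — not enough R3
  blocked: task-8 wants (1, 0, 6), pool (7, 3, 5) — not enough R2
Post-grant, the permanently blocked set is task-3 and task-8.


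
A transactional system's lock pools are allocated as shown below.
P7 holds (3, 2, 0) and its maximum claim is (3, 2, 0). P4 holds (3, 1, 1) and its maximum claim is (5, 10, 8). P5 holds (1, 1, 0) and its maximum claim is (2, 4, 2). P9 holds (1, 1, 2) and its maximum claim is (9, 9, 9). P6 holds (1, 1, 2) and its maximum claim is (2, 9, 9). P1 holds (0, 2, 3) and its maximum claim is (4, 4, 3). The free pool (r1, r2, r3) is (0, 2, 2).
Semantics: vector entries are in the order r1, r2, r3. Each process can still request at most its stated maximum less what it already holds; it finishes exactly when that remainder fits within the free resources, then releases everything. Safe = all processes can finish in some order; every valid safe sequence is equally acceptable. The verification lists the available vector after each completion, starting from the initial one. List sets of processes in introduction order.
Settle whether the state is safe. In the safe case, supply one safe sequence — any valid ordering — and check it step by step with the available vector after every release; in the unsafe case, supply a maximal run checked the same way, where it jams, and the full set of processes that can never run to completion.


UNSAFE — no complete ordering exists.
Key observation: no order helps: past P7, P5, P1, the free pool tops out at (4, 7, 5), below what each blocked process needs in r2.
A maximal execution: P7, P5, P1 — then nothing else fits. Step-by-step check:
  pool = (0, 2, 2)
  P7 needs (0, 0, 0) <= (0, 2, 2) -> finishes; pool += (3, 2, 0) = (3, 4, 2)
  P5 needs (1, 3, 2) <= (3, 4, 2) -> finishes; pool += (1, 1, 0) = (4, 5, 2)
  P1 needs (4, 2, 0) <= (4, 5, 2) -> finishes; pool += (0, 2, 3) = (4, 7, 5)
  P4 cannot run: need (2, 9, 7) vs free (4, 7, 5) (insufficient r2 and r3)
  P9 cannot run: need (8, 8, 7) vs free (4, 7, 5) (insufficient r1, r2 and r3)
  P6 cannot run: need (1, 8, 7) vs free (4, 7, 5) (insufficient r2 and r3)
Processes that can never finish: P4, P9 and P6.


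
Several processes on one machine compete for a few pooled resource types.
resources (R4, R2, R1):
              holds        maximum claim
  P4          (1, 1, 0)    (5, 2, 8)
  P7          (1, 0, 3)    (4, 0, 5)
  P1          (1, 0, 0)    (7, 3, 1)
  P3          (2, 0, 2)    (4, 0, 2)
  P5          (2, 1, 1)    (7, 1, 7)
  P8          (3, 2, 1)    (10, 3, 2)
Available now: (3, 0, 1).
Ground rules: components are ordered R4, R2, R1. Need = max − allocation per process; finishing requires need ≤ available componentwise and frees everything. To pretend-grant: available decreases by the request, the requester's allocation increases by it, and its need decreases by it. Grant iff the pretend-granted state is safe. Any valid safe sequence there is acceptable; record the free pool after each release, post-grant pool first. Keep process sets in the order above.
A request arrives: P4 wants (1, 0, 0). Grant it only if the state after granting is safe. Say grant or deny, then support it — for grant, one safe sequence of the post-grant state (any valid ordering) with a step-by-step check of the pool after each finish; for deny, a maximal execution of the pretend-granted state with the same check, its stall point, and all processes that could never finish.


GRANT. The post-grant state is safe; one safe sequence: P3, P7, P5, P8, P4, P1.
Key observation: even at the reduced pool (2, 0, 1), P3 fits immediately, so safety survives the grant.
Check on the post-grant state, step by step:
  pool = (2, 0, 1)
  P3 needs (2, 0, 0) <= (2, 0, 1) -> finishes; pool += (2, 0, 2) = (4, 0, 3)
  P7 needs (3, 0, 2) <= (4, 0, 3) -> finishes; pool += (1, 0, 3) = (5, 0, 6)
  P5 needs (5, 0, 6) <= (5, 0, 6) -> finishes; pool += (2, 1, 1) = (7, 1, 7)
  P8 needs (7, 1, 1) <= (7, 1, 7) -> finishes; pool += (3, 2, 1) = (10, 3, 8)
  P4 needs (3, 1, 8) <= (10, 3, 8) -> finishes; pool += (2, 1, 0) = (12, 4, 8)
  P1 needs (6, 3, 1) <= (12, 4, 8) -> finishes; pool += (1, 0, 0) = (13, 4, 8)


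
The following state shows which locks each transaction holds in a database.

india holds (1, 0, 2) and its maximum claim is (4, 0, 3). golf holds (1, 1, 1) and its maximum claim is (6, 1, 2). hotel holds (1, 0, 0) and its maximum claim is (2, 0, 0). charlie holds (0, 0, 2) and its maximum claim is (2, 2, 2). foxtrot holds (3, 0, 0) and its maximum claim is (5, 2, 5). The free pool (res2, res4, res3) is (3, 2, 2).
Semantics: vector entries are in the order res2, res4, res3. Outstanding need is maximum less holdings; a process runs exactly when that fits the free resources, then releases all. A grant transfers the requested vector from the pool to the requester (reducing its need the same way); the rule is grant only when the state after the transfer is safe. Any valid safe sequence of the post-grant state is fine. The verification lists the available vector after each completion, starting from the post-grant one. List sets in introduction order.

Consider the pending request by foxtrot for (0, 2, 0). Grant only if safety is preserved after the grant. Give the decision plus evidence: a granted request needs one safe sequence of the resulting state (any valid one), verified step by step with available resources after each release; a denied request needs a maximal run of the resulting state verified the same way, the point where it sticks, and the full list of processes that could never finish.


GRANT: granting preserves safety; a valid post-grant sequence is hotel, india, golf, foxtrot, charlie.
Key observation: the transfer keeps a workable pool ((3, 0, 2)); hotel starts the safe sequence.
Check on the post-grant state, step by step:
  pool = (3, 0, 2)
  run hotel (needs (1, 0, 0), free (3, 0, 2)); after release of (1, 0, 0) the pool is (4, 0, 2)
  run india (needs (3, 0, 1), free (4, 0, 2)); after release of (1, 0, 2) the pool is (5, 0, 4)
  run golf (needs (5, 0, 1), free (5, 0, 4)); after release of (1, 1, 1) the pool is (6, 1, 5)
  run foxtrot (needs (2, 0, 5), free (6, 1, 5)); after release of (3, 2, 0) the pool is (9, 3, 5)
  run charlie (needs (2, 2, 0), free (9, 3, 5)); after release of (0, 0, 2) the pool is (9, 3, 7)
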